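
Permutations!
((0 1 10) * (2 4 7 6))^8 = (0 10 1)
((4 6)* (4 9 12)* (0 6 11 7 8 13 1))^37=(0 8 4 6 13 11 9 1 7 12)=((0 6 9 12 4 11 7 8 13 1))^37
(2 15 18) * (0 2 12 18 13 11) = (0 2 15 13 11)(12 18) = [2, 1, 15, 3, 4, 5, 6, 7, 8, 9, 10, 0, 18, 11, 14, 13, 16, 17, 12]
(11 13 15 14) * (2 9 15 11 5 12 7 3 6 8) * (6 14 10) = (2 9 15 10 6 8)(3 14 5 12 7)(11 13) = [0, 1, 9, 14, 4, 12, 8, 3, 2, 15, 6, 13, 7, 11, 5, 10]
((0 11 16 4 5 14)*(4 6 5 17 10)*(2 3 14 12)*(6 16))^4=(0 12)(2 11)(3 6)(4 17 10)(5 14)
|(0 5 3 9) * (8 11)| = 4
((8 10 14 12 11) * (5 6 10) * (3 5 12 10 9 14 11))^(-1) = (3 12 8 11 10 14 9 6 5) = ((3 5 6 9 14 10 11 8 12))^(-1)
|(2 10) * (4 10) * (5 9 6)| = 3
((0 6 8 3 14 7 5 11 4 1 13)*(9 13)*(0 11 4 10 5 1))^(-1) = ((0 6 8 3 14 7 1 9 13 11 10 5 4))^(-1) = (0 4 5 10 11 13 9 1 7 14 3 8 6)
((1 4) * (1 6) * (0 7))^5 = ((0 7)(1 4 6))^5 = (0 7)(1 6 4)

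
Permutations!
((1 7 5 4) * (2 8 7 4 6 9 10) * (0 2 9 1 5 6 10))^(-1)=(0 9 10 5 4 1 6 7 8 2)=((0 2 8 7 6 1 4 5 10 9))^(-1)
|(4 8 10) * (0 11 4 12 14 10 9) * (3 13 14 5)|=30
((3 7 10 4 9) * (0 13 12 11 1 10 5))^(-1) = (0 5 7 3 9 4 10 1 11 12 13)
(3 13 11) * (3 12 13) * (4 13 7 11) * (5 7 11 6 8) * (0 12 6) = (0 12 11 6 8 5 7)(4 13) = [12, 1, 2, 3, 13, 7, 8, 0, 5, 9, 10, 6, 11, 4]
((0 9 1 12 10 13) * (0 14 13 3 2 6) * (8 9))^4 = ((0 8 9 1 12 10 3 2 6)(13 14))^4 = (14)(0 12 6 1 2 9 3 8 10)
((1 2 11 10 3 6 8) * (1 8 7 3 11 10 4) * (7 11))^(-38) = (1 10 3 11)(2 7 6 4)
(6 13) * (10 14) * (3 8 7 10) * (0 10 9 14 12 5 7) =[10, 1, 2, 8, 4, 7, 13, 9, 0, 14, 12, 11, 5, 6, 3] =(0 10 12 5 7 9 14 3 8)(6 13)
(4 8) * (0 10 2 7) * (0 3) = (0 10 2 7 3)(4 8) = [10, 1, 7, 0, 8, 5, 6, 3, 4, 9, 2]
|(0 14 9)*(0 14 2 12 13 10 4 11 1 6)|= |(0 2 12 13 10 4 11 1 6)(9 14)|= 18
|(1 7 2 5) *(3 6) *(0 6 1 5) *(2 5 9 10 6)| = |(0 2)(1 7 5 9 10 6 3)| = 14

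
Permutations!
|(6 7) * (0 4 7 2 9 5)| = |(0 4 7 6 2 9 5)| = 7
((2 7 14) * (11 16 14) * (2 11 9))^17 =(2 9 7)(11 14 16)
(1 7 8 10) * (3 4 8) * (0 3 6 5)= (0 3 4 8 10 1 7 6 5)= [3, 7, 2, 4, 8, 0, 5, 6, 10, 9, 1]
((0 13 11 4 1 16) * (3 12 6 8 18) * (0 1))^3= ((0 13 11 4)(1 16)(3 12 6 8 18))^3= (0 4 11 13)(1 16)(3 8 12 18 6)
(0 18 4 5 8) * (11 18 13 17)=[13, 1, 2, 3, 5, 8, 6, 7, 0, 9, 10, 18, 12, 17, 14, 15, 16, 11, 4]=(0 13 17 11 18 4 5 8)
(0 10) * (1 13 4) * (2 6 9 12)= (0 10)(1 13 4)(2 6 9 12)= [10, 13, 6, 3, 1, 5, 9, 7, 8, 12, 0, 11, 2, 4]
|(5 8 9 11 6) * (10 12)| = |(5 8 9 11 6)(10 12)| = 10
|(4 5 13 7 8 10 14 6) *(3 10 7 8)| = |(3 10 14 6 4 5 13 8 7)| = 9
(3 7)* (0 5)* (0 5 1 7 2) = (0 1 7 3 2) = [1, 7, 0, 2, 4, 5, 6, 3]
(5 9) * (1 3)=[0, 3, 2, 1, 4, 9, 6, 7, 8, 5]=(1 3)(5 9)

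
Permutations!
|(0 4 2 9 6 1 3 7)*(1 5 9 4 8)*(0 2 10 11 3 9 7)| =12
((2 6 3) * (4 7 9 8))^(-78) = (4 9)(7 8)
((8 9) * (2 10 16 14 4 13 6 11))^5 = ((2 10 16 14 4 13 6 11)(8 9))^5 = (2 13 16 11 4 10 6 14)(8 9)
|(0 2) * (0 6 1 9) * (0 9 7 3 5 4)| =|(9)(0 2 6 1 7 3 5 4)| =8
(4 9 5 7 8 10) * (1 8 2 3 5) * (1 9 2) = [0, 8, 3, 5, 2, 7, 6, 1, 10, 9, 4] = (1 8 10 4 2 3 5 7)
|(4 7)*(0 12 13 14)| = 4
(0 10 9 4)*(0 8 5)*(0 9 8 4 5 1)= (0 10 8 1)(5 9)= [10, 0, 2, 3, 4, 9, 6, 7, 1, 5, 8]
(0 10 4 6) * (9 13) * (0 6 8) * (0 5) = (0 10 4 8 5)(9 13) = [10, 1, 2, 3, 8, 0, 6, 7, 5, 13, 4, 11, 12, 9]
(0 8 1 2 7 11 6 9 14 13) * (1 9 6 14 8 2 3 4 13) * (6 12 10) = (0 2 7 11 14 1 3 4 13)(6 12 10)(8 9) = [2, 3, 7, 4, 13, 5, 12, 11, 9, 8, 6, 14, 10, 0, 1]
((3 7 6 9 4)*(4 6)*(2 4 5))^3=((2 4 3 7 5)(6 9))^3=(2 7 4 5 3)(6 9)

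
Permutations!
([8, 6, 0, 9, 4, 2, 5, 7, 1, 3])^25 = (0 8 1 6 5 2)(3 9)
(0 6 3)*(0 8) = [6, 1, 2, 8, 4, 5, 3, 7, 0] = (0 6 3 8)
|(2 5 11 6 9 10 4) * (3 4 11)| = 4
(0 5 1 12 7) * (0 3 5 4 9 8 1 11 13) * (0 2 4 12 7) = (0 12)(1 7 3 5 11 13 2 4 9 8) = [12, 7, 4, 5, 9, 11, 6, 3, 1, 8, 10, 13, 0, 2]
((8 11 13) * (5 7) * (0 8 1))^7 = (0 11 1 8 13)(5 7)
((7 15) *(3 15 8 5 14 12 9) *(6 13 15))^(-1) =((3 6 13 15 7 8 5 14 12 9))^(-1) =(3 9 12 14 5 8 7 15 13 6)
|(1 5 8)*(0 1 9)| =5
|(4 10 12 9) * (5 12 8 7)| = 7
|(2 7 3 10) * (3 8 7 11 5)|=10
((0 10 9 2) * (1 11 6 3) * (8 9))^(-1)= (0 2 9 8 10)(1 3 6 11)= ((0 10 8 9 2)(1 11 6 3))^(-1)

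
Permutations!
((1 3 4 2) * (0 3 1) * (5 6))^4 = ((0 3 4 2)(5 6))^4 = (6)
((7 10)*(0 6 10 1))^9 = (0 1 7 10 6)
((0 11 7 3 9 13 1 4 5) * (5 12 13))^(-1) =((0 11 7 3 9 5)(1 4 12 13))^(-1) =(0 5 9 3 7 11)(1 13 12 4)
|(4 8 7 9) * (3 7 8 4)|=3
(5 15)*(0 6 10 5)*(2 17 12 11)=(0 6 10 5 15)(2 17 12 11)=[6, 1, 17, 3, 4, 15, 10, 7, 8, 9, 5, 2, 11, 13, 14, 0, 16, 12]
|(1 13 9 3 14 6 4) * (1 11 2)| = 9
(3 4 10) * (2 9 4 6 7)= (2 9 4 10 3 6 7)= [0, 1, 9, 6, 10, 5, 7, 2, 8, 4, 3]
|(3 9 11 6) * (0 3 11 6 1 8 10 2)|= |(0 3 9 6 11 1 8 10 2)|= 9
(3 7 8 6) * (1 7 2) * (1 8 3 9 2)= (1 7 3)(2 8 6 9)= [0, 7, 8, 1, 4, 5, 9, 3, 6, 2]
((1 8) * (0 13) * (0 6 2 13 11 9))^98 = ((0 11 9)(1 8)(2 13 6))^98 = (0 9 11)(2 6 13)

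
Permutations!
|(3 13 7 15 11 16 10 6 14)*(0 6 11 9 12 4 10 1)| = 14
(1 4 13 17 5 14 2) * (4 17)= (1 17 5 14 2)(4 13)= [0, 17, 1, 3, 13, 14, 6, 7, 8, 9, 10, 11, 12, 4, 2, 15, 16, 5]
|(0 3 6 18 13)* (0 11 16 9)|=8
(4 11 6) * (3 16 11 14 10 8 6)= (3 16 11)(4 14 10 8 6)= [0, 1, 2, 16, 14, 5, 4, 7, 6, 9, 8, 3, 12, 13, 10, 15, 11]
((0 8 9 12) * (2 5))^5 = (0 8 9 12)(2 5)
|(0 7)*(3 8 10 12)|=4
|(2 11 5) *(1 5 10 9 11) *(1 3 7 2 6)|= |(1 5 6)(2 3 7)(9 11 10)|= 3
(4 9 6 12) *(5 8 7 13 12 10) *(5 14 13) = (4 9 6 10 14 13 12)(5 8 7) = [0, 1, 2, 3, 9, 8, 10, 5, 7, 6, 14, 11, 4, 12, 13]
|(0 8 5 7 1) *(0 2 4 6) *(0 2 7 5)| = |(0 8)(1 7)(2 4 6)| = 6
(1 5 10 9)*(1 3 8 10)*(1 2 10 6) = (1 5 2 10 9 3 8 6) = [0, 5, 10, 8, 4, 2, 1, 7, 6, 3, 9]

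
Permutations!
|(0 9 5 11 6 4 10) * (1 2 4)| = |(0 9 5 11 6 1 2 4 10)| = 9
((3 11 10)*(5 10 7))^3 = ((3 11 7 5 10))^3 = (3 5 11 10 7)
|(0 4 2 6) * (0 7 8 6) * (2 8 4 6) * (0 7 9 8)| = |(0 6 9 8 2 7 4)| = 7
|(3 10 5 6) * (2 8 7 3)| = |(2 8 7 3 10 5 6)| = 7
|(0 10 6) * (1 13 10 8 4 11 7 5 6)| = |(0 8 4 11 7 5 6)(1 13 10)| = 21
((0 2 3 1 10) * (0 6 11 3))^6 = ((0 2)(1 10 6 11 3))^6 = (1 10 6 11 3)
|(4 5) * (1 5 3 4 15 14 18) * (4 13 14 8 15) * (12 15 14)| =10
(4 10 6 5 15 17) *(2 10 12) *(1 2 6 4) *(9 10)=(1 2 9 10 4 12 6 5 15 17)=[0, 2, 9, 3, 12, 15, 5, 7, 8, 10, 4, 11, 6, 13, 14, 17, 16, 1]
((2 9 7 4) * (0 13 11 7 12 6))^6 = ((0 13 11 7 4 2 9 12 6))^6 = (0 9 7)(2 11 6)(4 13 12)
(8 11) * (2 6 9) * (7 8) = (2 6 9)(7 8 11) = [0, 1, 6, 3, 4, 5, 9, 8, 11, 2, 10, 7]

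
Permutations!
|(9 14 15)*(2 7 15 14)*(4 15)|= 5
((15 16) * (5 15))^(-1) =(5 16 15)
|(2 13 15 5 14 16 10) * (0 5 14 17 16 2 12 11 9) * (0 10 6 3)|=12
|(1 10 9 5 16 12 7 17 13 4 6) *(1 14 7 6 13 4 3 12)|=40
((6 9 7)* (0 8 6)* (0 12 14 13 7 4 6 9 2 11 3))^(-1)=((0 8 9 4 6 2 11 3)(7 12 14 13))^(-1)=(0 3 11 2 6 4 9 8)(7 13 14 12)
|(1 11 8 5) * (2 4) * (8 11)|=6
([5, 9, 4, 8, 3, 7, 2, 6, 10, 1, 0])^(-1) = [10, 9, 6, 4, 2, 0, 7, 5, 3, 1, 8]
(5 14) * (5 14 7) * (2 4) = (14)(2 4)(5 7) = [0, 1, 4, 3, 2, 7, 6, 5, 8, 9, 10, 11, 12, 13, 14]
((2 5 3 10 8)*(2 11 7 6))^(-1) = ((2 5 3 10 8 11 7 6))^(-1) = (2 6 7 11 8 10 3 5)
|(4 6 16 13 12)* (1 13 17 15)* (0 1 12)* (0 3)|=12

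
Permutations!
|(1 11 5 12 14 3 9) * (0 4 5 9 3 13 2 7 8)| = |(0 4 5 12 14 13 2 7 8)(1 11 9)| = 9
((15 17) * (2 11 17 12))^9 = (2 12 15 17 11) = ((2 11 17 15 12))^9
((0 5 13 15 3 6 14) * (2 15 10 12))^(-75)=((0 5 13 10 12 2 15 3 6 14))^(-75)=(0 2)(3 13)(5 15)(6 10)(12 14)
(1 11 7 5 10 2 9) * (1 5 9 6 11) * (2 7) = [0, 1, 6, 3, 4, 10, 11, 9, 8, 5, 7, 2] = (2 6 11)(5 10 7 9)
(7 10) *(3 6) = (3 6)(7 10) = [0, 1, 2, 6, 4, 5, 3, 10, 8, 9, 7]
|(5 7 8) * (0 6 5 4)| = 6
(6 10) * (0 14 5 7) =(0 14 5 7)(6 10) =[14, 1, 2, 3, 4, 7, 10, 0, 8, 9, 6, 11, 12, 13, 5]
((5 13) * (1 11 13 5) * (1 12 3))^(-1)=(1 3 12 13 11)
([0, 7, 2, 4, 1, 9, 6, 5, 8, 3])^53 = (1 4 3 9 5 7)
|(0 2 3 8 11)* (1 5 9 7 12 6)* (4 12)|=|(0 2 3 8 11)(1 5 9 7 4 12 6)|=35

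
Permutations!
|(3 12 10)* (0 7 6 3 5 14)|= |(0 7 6 3 12 10 5 14)|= 8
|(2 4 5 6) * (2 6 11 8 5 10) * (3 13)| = 6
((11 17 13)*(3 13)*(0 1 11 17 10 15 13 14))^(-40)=(0 13 1 17 11 3 10 14 15)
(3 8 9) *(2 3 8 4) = (2 3 4)(8 9) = [0, 1, 3, 4, 2, 5, 6, 7, 9, 8]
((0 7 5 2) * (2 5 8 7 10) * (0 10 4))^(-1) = ((0 4)(2 10)(7 8))^(-1) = (0 4)(2 10)(7 8)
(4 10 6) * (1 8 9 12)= (1 8 9 12)(4 10 6)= [0, 8, 2, 3, 10, 5, 4, 7, 9, 12, 6, 11, 1]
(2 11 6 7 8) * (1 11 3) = (1 11 6 7 8 2 3) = [0, 11, 3, 1, 4, 5, 7, 8, 2, 9, 10, 6]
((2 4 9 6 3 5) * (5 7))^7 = ((2 4 9 6 3 7 5))^7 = (9)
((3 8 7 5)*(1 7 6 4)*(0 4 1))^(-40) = ((0 4)(1 7 5 3 8 6))^(-40) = (1 5 8)(3 6 7)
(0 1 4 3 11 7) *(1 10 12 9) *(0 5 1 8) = [10, 4, 2, 11, 3, 1, 6, 5, 0, 8, 12, 7, 9] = (0 10 12 9 8)(1 4 3 11 7 5)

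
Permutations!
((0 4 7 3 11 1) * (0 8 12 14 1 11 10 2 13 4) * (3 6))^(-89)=((1 8 12 14)(2 13 4 7 6 3 10))^(-89)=(1 14 12 8)(2 4 6 10 13 7 3)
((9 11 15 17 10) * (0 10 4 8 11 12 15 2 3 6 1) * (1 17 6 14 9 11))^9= ((0 10 11 2 3 14 9 12 15 6 17 4 8 1))^9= (0 6 3 1 15 2 8 12 11 4 9 10 17 14)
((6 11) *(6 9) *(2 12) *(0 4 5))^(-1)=(0 5 4)(2 12)(6 9 11)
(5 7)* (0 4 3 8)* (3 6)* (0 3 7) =(0 4 6 7 5)(3 8) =[4, 1, 2, 8, 6, 0, 7, 5, 3]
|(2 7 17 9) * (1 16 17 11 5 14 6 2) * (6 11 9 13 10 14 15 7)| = 22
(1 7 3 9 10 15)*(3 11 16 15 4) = (1 7 11 16 15)(3 9 10 4) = [0, 7, 2, 9, 3, 5, 6, 11, 8, 10, 4, 16, 12, 13, 14, 1, 15]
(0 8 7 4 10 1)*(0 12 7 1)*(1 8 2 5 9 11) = (0 2 5 9 11 1 12 7 4 10) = [2, 12, 5, 3, 10, 9, 6, 4, 8, 11, 0, 1, 7]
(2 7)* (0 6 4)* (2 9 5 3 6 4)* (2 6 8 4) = (0 2 7 9 5 3 8 4) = [2, 1, 7, 8, 0, 3, 6, 9, 4, 5]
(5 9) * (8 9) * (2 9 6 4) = [0, 1, 9, 3, 2, 8, 4, 7, 6, 5] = (2 9 5 8 6 4)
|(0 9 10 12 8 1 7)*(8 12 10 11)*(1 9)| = 3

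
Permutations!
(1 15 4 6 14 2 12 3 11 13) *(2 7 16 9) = (1 15 4 6 14 7 16 9 2 12 3 11 13) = [0, 15, 12, 11, 6, 5, 14, 16, 8, 2, 10, 13, 3, 1, 7, 4, 9]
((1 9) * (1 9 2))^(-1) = (9)(1 2) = ((9)(1 2))^(-1)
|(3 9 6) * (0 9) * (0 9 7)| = 6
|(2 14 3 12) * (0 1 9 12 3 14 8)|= 6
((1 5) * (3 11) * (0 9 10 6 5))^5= ((0 9 10 6 5 1)(3 11))^5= (0 1 5 6 10 9)(3 11)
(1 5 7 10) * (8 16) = (1 5 7 10)(8 16) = [0, 5, 2, 3, 4, 7, 6, 10, 16, 9, 1, 11, 12, 13, 14, 15, 8]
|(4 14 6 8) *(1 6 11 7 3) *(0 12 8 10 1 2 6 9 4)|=30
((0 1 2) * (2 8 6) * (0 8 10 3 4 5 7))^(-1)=(0 7 5 4 3 10 1)(2 6 8)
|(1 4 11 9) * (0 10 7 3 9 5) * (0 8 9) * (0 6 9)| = 11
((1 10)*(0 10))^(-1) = (0 1 10)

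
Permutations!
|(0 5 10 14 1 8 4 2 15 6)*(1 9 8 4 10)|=|(0 5 1 4 2 15 6)(8 10 14 9)|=28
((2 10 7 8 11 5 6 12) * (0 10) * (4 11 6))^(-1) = (0 2 12 6 8 7 10)(4 5 11)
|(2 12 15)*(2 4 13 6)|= |(2 12 15 4 13 6)|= 6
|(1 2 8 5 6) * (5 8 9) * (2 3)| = |(1 3 2 9 5 6)| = 6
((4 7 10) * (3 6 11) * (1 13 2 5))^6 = ((1 13 2 5)(3 6 11)(4 7 10))^6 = (1 2)(5 13)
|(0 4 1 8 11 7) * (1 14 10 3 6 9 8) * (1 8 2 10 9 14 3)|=12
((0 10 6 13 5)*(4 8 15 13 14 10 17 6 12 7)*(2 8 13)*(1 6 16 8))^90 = (17)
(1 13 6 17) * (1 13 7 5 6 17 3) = [0, 7, 2, 1, 4, 6, 3, 5, 8, 9, 10, 11, 12, 17, 14, 15, 16, 13] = (1 7 5 6 3)(13 17)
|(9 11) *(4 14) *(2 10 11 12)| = 10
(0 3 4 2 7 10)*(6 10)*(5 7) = [3, 1, 5, 4, 2, 7, 10, 6, 8, 9, 0] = (0 3 4 2 5 7 6 10)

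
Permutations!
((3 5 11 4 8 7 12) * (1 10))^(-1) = (1 10)(3 12 7 8 4 11 5) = ((1 10)(3 5 11 4 8 7 12))^(-1)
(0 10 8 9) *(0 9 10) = (8 10) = [0, 1, 2, 3, 4, 5, 6, 7, 10, 9, 8]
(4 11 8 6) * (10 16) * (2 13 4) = [0, 1, 13, 3, 11, 5, 2, 7, 6, 9, 16, 8, 12, 4, 14, 15, 10] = (2 13 4 11 8 6)(10 16)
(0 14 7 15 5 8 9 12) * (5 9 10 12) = (0 14 7 15 9 5 8 10 12) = [14, 1, 2, 3, 4, 8, 6, 15, 10, 5, 12, 11, 0, 13, 7, 9]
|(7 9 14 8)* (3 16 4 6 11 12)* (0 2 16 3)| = 28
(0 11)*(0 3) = (0 11 3) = [11, 1, 2, 0, 4, 5, 6, 7, 8, 9, 10, 3]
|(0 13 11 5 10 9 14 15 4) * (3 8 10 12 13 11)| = 12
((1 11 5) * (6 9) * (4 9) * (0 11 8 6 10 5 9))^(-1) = ((0 11 9 10 5 1 8 6 4))^(-1) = (0 4 6 8 1 5 10 9 11)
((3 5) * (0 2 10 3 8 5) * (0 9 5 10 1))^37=(0 2 1)(3 5 10 9 8)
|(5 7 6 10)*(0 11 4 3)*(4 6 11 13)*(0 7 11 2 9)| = |(0 13 4 3 7 2 9)(5 11 6 10)| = 28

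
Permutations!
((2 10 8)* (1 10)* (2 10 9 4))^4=((1 9 4 2)(8 10))^4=(10)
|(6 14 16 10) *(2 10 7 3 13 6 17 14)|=9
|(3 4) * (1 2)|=|(1 2)(3 4)|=2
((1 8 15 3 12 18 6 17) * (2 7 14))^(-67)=(1 18 15 17 12 8 6 3)(2 14 7)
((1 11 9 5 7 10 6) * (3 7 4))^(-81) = (11)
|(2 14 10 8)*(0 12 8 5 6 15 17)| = 10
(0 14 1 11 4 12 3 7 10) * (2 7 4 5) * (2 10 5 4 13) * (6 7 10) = [14, 11, 10, 13, 12, 6, 7, 5, 8, 9, 0, 4, 3, 2, 1] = (0 14 1 11 4 12 3 13 2 10)(5 6 7)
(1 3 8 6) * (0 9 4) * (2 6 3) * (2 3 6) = (0 9 4)(1 3 8 6) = [9, 3, 2, 8, 0, 5, 1, 7, 6, 4]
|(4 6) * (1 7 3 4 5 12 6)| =12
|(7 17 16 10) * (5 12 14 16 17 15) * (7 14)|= |(17)(5 12 7 15)(10 14 16)|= 12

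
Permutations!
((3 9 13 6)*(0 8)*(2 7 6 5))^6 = ((0 8)(2 7 6 3 9 13 5))^6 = (2 5 13 9 3 6 7)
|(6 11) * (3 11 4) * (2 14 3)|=6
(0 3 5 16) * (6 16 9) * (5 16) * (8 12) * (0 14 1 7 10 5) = [3, 7, 2, 16, 4, 9, 0, 10, 12, 6, 5, 11, 8, 13, 1, 15, 14] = (0 3 16 14 1 7 10 5 9 6)(8 12)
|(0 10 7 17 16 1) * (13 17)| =|(0 10 7 13 17 16 1)| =7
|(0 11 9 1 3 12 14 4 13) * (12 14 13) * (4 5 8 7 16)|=|(0 11 9 1 3 14 5 8 7 16 4 12 13)|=13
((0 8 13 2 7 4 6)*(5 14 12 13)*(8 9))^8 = ((0 9 8 5 14 12 13 2 7 4 6))^8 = (0 7 12 8 6 2 14 9 4 13 5)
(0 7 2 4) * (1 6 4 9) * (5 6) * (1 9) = [7, 5, 1, 3, 0, 6, 4, 2, 8, 9] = (9)(0 7 2 1 5 6 4)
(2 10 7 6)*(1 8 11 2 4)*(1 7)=[0, 8, 10, 3, 7, 5, 4, 6, 11, 9, 1, 2]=(1 8 11 2 10)(4 7 6)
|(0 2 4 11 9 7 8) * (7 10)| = 8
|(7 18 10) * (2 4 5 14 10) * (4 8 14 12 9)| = 12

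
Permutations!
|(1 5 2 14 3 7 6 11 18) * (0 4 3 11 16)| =|(0 4 3 7 6 16)(1 5 2 14 11 18)| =6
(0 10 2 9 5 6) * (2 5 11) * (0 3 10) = (2 9 11)(3 10 5 6) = [0, 1, 9, 10, 4, 6, 3, 7, 8, 11, 5, 2]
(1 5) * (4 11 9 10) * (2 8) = (1 5)(2 8)(4 11 9 10) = [0, 5, 8, 3, 11, 1, 6, 7, 2, 10, 4, 9]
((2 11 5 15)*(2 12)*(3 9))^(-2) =((2 11 5 15 12)(3 9))^(-2) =(2 15 11 12 5)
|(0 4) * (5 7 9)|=|(0 4)(5 7 9)|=6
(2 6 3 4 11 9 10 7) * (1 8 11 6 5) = [0, 8, 5, 4, 6, 1, 3, 2, 11, 10, 7, 9] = (1 8 11 9 10 7 2 5)(3 4 6)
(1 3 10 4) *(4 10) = (10)(1 3 4) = [0, 3, 2, 4, 1, 5, 6, 7, 8, 9, 10]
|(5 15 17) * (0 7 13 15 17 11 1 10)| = 14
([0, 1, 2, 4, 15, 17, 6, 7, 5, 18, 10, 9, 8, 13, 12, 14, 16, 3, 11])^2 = [0, 1, 2, 15, 14, 3, 6, 7, 17, 11, 10, 18, 5, 13, 8, 12, 16, 4, 9]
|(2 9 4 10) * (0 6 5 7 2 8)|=9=|(0 6 5 7 2 9 4 10 8)|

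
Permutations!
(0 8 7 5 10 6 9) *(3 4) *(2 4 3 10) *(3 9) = (0 8 7 5 2 4 10 6 3 9) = [8, 1, 4, 9, 10, 2, 3, 5, 7, 0, 6]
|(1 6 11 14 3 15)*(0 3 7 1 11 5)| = |(0 3 15 11 14 7 1 6 5)| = 9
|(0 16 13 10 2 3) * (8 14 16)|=|(0 8 14 16 13 10 2 3)|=8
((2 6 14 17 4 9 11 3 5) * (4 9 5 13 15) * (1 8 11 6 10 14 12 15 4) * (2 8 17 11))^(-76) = (1 9 12)(2 13 10 4 14 5 11 8 3)(6 15 17)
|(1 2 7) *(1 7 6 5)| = 4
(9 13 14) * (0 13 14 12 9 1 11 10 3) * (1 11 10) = (0 13 12 9 14 11 1 10 3) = [13, 10, 2, 0, 4, 5, 6, 7, 8, 14, 3, 1, 9, 12, 11]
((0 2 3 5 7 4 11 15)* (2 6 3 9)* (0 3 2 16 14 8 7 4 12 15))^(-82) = ((0 6 2 9 16 14 8 7 12 15 3 5 4 11))^(-82) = (0 2 16 8 12 3 4)(5 11 6 9 14 7 15)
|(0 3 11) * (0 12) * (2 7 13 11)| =|(0 3 2 7 13 11 12)| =7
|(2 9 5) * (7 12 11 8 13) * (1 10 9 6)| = 30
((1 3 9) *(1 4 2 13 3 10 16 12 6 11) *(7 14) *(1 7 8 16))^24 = ((1 10)(2 13 3 9 4)(6 11 7 14 8 16 12))^24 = (2 4 9 3 13)(6 14 12 7 16 11 8)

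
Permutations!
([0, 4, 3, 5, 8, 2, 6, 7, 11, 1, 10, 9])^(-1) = (1 9 11 8 4)(2 5 3)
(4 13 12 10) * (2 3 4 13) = (2 3 4)(10 13 12) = [0, 1, 3, 4, 2, 5, 6, 7, 8, 9, 13, 11, 10, 12]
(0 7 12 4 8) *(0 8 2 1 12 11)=[7, 12, 1, 3, 2, 5, 6, 11, 8, 9, 10, 0, 4]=(0 7 11)(1 12 4 2)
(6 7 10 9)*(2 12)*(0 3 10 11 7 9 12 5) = (0 3 10 12 2 5)(6 9)(7 11) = [3, 1, 5, 10, 4, 0, 9, 11, 8, 6, 12, 7, 2]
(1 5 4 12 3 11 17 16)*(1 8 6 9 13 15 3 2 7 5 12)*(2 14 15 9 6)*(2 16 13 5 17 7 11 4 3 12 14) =(1 14 15 12 2 11 7 17 13 9 5 3 4)(8 16) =[0, 14, 11, 4, 1, 3, 6, 17, 16, 5, 10, 7, 2, 9, 15, 12, 8, 13]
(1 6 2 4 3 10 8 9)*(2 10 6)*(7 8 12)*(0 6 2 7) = (0 6 10 12)(1 7 8 9)(2 4 3) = [6, 7, 4, 2, 3, 5, 10, 8, 9, 1, 12, 11, 0]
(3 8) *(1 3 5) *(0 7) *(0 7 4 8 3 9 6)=(0 4 8 5 1 9 6)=[4, 9, 2, 3, 8, 1, 0, 7, 5, 6]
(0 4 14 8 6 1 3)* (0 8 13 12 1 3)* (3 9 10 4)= (0 3 8 6 9 10 4 14 13 12 1)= [3, 0, 2, 8, 14, 5, 9, 7, 6, 10, 4, 11, 1, 12, 13]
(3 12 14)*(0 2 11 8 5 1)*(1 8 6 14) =[2, 0, 11, 12, 4, 8, 14, 7, 5, 9, 10, 6, 1, 13, 3] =(0 2 11 6 14 3 12 1)(5 8)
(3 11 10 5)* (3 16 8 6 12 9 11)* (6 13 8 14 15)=(5 16 14 15 6 12 9 11 10)(8 13)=[0, 1, 2, 3, 4, 16, 12, 7, 13, 11, 5, 10, 9, 8, 15, 6, 14]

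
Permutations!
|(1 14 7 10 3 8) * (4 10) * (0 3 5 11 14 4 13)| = |(0 3 8 1 4 10 5 11 14 7 13)| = 11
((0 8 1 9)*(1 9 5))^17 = (0 9 8)(1 5)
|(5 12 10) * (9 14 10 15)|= |(5 12 15 9 14 10)|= 6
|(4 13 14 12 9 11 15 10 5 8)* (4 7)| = 11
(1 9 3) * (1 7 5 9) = [0, 1, 2, 7, 4, 9, 6, 5, 8, 3] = (3 7 5 9)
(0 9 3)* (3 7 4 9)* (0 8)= (0 3 8)(4 9 7)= [3, 1, 2, 8, 9, 5, 6, 4, 0, 7]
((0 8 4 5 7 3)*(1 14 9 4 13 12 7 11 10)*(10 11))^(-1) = (0 3 7 12 13 8)(1 10 5 4 9 14) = ((0 8 13 12 7 3)(1 14 9 4 5 10))^(-1)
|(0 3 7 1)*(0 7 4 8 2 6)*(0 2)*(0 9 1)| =|(0 3 4 8 9 1 7)(2 6)| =14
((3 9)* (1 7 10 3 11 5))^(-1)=(1 5 11 9 3 10 7)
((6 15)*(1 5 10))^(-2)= (15)(1 5 10)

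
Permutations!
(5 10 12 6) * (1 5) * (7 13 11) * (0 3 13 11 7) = (0 3 13 7 11)(1 5 10 12 6) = [3, 5, 2, 13, 4, 10, 1, 11, 8, 9, 12, 0, 6, 7]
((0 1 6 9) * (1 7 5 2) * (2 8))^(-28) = (0 2)(1 7)(5 6)(8 9) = ((0 7 5 8 2 1 6 9))^(-28)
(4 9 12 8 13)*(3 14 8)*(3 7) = (3 14 8 13 4 9 12 7) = [0, 1, 2, 14, 9, 5, 6, 3, 13, 12, 10, 11, 7, 4, 8]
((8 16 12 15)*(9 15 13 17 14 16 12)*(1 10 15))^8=(1 16 17 12 15)(8 10 9 14 13)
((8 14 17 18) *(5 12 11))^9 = ((5 12 11)(8 14 17 18))^9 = (8 14 17 18)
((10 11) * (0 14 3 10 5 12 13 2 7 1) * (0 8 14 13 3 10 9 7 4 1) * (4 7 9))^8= (1 4 3 12 5 11 10 14 8)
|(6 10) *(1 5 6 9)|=5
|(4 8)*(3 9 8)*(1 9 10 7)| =|(1 9 8 4 3 10 7)| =7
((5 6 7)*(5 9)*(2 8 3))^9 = (5 6 7 9)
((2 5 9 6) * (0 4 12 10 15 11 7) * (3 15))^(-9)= (0 7 11 15 3 10 12 4)(2 6 9 5)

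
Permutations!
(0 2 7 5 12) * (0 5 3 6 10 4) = (0 2 7 3 6 10 4)(5 12) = [2, 1, 7, 6, 0, 12, 10, 3, 8, 9, 4, 11, 5]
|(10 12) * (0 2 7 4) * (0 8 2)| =4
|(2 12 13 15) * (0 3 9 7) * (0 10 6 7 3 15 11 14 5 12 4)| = |(0 15 2 4)(3 9)(5 12 13 11 14)(6 7 10)| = 60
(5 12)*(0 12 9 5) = (0 12)(5 9) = [12, 1, 2, 3, 4, 9, 6, 7, 8, 5, 10, 11, 0]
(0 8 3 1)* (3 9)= (0 8 9 3 1)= [8, 0, 2, 1, 4, 5, 6, 7, 9, 3]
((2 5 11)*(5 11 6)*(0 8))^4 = (11)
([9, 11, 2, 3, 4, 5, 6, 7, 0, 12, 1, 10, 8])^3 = [8, 1, 2, 3, 4, 5, 6, 7, 12, 0, 10, 11, 9]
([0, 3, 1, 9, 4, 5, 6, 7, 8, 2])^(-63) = (1 3 9 2)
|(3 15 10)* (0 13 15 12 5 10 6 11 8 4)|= 28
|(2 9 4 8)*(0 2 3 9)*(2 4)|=|(0 4 8 3 9 2)|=6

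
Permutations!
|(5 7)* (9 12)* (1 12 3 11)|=10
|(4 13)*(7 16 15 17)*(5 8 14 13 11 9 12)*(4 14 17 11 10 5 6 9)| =18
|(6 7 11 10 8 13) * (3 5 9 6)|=9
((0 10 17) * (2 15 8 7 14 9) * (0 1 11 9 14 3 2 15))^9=(0 3 8 9 1 10 2 7 15 11 17)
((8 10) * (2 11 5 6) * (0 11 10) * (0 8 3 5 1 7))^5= (0 11 1 7)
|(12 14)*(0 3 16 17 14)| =|(0 3 16 17 14 12)| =6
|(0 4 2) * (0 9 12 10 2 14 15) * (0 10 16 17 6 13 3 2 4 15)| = 40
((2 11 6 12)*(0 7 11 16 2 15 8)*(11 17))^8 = (17) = ((0 7 17 11 6 12 15 8)(2 16))^8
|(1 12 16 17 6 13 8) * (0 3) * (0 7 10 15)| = 35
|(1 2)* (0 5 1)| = |(0 5 1 2)| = 4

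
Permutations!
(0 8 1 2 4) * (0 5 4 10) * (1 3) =[8, 2, 10, 1, 5, 4, 6, 7, 3, 9, 0] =(0 8 3 1 2 10)(4 5)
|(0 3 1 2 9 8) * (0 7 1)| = 10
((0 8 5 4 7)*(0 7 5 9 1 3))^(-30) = ((0 8 9 1 3)(4 5))^(-30) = (9)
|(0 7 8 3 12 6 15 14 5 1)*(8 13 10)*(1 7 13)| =|(0 13 10 8 3 12 6 15 14 5 7 1)| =12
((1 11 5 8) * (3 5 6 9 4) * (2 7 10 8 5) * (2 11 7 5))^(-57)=((1 7 10 8)(2 5)(3 11 6 9 4))^(-57)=(1 8 10 7)(2 5)(3 9 11 4 6)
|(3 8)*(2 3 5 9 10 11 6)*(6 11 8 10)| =|(11)(2 3 10 8 5 9 6)| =7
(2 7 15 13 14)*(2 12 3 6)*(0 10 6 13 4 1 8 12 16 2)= (0 10 6)(1 8 12 3 13 14 16 2 7 15 4)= [10, 8, 7, 13, 1, 5, 0, 15, 12, 9, 6, 11, 3, 14, 16, 4, 2]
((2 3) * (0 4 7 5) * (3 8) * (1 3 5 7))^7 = ((0 4 1 3 2 8 5))^7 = (8)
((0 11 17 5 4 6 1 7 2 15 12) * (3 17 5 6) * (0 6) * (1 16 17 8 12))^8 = (0 16 12 3 5)(4 11 17 6 8)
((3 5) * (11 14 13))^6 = (14)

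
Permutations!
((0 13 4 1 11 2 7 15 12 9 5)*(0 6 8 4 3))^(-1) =((0 13 3)(1 11 2 7 15 12 9 5 6 8 4))^(-1) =(0 3 13)(1 4 8 6 5 9 12 15 7 2 11)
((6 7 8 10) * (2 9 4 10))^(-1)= ((2 9 4 10 6 7 8))^(-1)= (2 8 7 6 10 4 9)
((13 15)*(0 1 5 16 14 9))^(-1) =(0 9 14 16 5 1)(13 15)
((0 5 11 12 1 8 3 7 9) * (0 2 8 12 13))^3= (0 13 11 5)(1 12)(2 7 8 9 3)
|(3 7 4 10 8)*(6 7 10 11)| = |(3 10 8)(4 11 6 7)| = 12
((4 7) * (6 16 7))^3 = (4 7 16 6)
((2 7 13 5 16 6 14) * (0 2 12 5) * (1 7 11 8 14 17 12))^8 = (5 17 16 12 6) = ((0 2 11 8 14 1 7 13)(5 16 6 17 12))^8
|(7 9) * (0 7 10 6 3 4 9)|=|(0 7)(3 4 9 10 6)|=10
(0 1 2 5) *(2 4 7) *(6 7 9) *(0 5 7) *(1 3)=(0 3 1 4 9 6)(2 7)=[3, 4, 7, 1, 9, 5, 0, 2, 8, 6]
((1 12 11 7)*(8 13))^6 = ((1 12 11 7)(8 13))^6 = (13)(1 11)(7 12)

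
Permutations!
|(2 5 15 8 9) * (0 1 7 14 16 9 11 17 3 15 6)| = 45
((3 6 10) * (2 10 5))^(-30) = (10)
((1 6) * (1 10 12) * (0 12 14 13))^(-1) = ((0 12 1 6 10 14 13))^(-1) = (0 13 14 10 6 1 12)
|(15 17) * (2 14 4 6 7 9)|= |(2 14 4 6 7 9)(15 17)|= 6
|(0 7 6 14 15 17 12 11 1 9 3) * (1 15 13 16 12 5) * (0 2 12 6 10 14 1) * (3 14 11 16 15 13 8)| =|(0 7 10 11 13 15 17 5)(1 9 14 8 3 2 12 16 6)| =72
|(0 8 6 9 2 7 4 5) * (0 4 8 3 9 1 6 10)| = |(0 3 9 2 7 8 10)(1 6)(4 5)| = 14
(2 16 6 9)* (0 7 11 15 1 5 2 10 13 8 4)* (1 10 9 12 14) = (0 7 11 15 10 13 8 4)(1 5 2 16 6 12 14) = [7, 5, 16, 3, 0, 2, 12, 11, 4, 9, 13, 15, 14, 8, 1, 10, 6]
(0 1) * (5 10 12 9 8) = (0 1)(5 10 12 9 8) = [1, 0, 2, 3, 4, 10, 6, 7, 5, 8, 12, 11, 9]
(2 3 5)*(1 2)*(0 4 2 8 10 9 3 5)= (0 4 2 5 1 8 10 9 3)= [4, 8, 5, 0, 2, 1, 6, 7, 10, 3, 9]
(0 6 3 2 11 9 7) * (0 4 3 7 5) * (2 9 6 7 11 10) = (0 7 4 3 9 5)(2 10)(6 11) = [7, 1, 10, 9, 3, 0, 11, 4, 8, 5, 2, 6]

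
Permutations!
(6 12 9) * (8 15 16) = (6 12 9)(8 15 16) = [0, 1, 2, 3, 4, 5, 12, 7, 15, 6, 10, 11, 9, 13, 14, 16, 8]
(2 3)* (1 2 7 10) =[0, 2, 3, 7, 4, 5, 6, 10, 8, 9, 1] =(1 2 3 7 10)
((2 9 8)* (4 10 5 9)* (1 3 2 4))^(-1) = ((1 3 2)(4 10 5 9 8))^(-1) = (1 2 3)(4 8 9 5 10)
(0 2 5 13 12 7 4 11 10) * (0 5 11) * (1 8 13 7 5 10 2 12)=(0 12 5 7 4)(1 8 13)(2 11)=[12, 8, 11, 3, 0, 7, 6, 4, 13, 9, 10, 2, 5, 1]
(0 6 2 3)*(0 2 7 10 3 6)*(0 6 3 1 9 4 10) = (0 6 7)(1 9 4 10)(2 3) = [6, 9, 3, 2, 10, 5, 7, 0, 8, 4, 1]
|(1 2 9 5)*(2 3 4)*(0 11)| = 6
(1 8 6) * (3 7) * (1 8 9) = [0, 9, 2, 7, 4, 5, 8, 3, 6, 1] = (1 9)(3 7)(6 8)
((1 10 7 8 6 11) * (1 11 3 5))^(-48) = ((11)(1 10 7 8 6 3 5))^(-48) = (11)(1 10 7 8 6 3 5)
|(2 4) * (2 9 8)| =|(2 4 9 8)| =4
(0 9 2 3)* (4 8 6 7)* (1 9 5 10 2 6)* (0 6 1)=(0 5 10 2 3 6 7 4 8)(1 9)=[5, 9, 3, 6, 8, 10, 7, 4, 0, 1, 2]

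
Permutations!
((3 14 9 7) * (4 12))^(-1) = ((3 14 9 7)(4 12))^(-1) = (3 7 9 14)(4 12)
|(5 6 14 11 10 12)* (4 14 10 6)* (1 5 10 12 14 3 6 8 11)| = |(1 5 4 3 6 12 10 14)(8 11)| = 8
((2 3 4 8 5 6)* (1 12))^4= (12)(2 5 4)(3 6 8)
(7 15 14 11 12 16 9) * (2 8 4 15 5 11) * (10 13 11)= (2 8 4 15 14)(5 10 13 11 12 16 9 7)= [0, 1, 8, 3, 15, 10, 6, 5, 4, 7, 13, 12, 16, 11, 2, 14, 9]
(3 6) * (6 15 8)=(3 15 8 6)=[0, 1, 2, 15, 4, 5, 3, 7, 6, 9, 10, 11, 12, 13, 14, 8]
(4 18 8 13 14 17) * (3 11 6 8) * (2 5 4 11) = [0, 1, 5, 2, 18, 4, 8, 7, 13, 9, 10, 6, 12, 14, 17, 15, 16, 11, 3] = (2 5 4 18 3)(6 8 13 14 17 11)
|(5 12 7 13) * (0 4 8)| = 12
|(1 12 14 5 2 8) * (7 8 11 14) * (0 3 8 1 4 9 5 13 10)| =|(0 3 8 4 9 5 2 11 14 13 10)(1 12 7)| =33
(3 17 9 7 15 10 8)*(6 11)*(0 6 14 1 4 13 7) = (0 6 11 14 1 4 13 7 15 10 8 3 17 9) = [6, 4, 2, 17, 13, 5, 11, 15, 3, 0, 8, 14, 12, 7, 1, 10, 16, 9]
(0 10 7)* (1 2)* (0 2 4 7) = (0 10)(1 4 7 2) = [10, 4, 1, 3, 7, 5, 6, 2, 8, 9, 0]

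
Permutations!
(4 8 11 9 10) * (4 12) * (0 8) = [8, 1, 2, 3, 0, 5, 6, 7, 11, 10, 12, 9, 4] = (0 8 11 9 10 12 4)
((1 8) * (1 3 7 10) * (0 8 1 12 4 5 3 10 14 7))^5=((0 8 10 12 4 5 3)(7 14))^5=(0 5 12 8 3 4 10)(7 14)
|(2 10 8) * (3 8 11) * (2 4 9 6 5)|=|(2 10 11 3 8 4 9 6 5)|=9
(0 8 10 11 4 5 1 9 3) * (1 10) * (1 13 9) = (0 8 13 9 3)(4 5 10 11) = [8, 1, 2, 0, 5, 10, 6, 7, 13, 3, 11, 4, 12, 9]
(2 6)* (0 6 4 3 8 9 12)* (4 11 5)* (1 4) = (0 6 2 11 5 1 4 3 8 9 12) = [6, 4, 11, 8, 3, 1, 2, 7, 9, 12, 10, 5, 0]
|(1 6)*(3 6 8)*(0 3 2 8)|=|(0 3 6 1)(2 8)|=4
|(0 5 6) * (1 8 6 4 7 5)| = 12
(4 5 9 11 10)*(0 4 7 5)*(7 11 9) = (0 4)(5 7)(10 11) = [4, 1, 2, 3, 0, 7, 6, 5, 8, 9, 11, 10]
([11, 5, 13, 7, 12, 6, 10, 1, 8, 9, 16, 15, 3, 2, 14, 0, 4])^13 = (0 11 15)(1 16 7 10 3 6 12 5 4)(2 13)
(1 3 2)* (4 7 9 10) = (1 3 2)(4 7 9 10) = [0, 3, 1, 2, 7, 5, 6, 9, 8, 10, 4]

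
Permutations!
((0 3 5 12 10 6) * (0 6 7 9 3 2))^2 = (3 12 7)(5 10 9)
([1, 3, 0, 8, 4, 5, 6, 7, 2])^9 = [2, 0, 8, 1, 4, 5, 6, 7, 3]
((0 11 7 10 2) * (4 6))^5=((0 11 7 10 2)(4 6))^5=(11)(4 6)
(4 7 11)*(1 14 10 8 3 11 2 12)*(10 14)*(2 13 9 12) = [0, 10, 2, 11, 7, 5, 6, 13, 3, 12, 8, 4, 1, 9, 14] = (14)(1 10 8 3 11 4 7 13 9 12)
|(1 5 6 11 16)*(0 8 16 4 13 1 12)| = |(0 8 16 12)(1 5 6 11 4 13)| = 12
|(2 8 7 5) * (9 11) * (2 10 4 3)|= |(2 8 7 5 10 4 3)(9 11)|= 14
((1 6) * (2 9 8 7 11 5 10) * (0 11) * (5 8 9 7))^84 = (11)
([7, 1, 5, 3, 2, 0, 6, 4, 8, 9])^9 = [5, 1, 4, 3, 7, 2, 6, 0, 8, 9]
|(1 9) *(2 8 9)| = 4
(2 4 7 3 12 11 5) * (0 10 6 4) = (0 10 6 4 7 3 12 11 5 2) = [10, 1, 0, 12, 7, 2, 4, 3, 8, 9, 6, 5, 11]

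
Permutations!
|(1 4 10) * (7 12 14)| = 3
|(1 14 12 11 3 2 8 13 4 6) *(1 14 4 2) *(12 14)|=6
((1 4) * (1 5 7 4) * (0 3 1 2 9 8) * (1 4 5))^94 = (0 1 8 4 9 3 2)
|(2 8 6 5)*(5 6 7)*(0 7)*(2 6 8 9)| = |(0 7 5 6 8)(2 9)| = 10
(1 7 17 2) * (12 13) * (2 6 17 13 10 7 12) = (1 12 10 7 13 2)(6 17) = [0, 12, 1, 3, 4, 5, 17, 13, 8, 9, 7, 11, 10, 2, 14, 15, 16, 6]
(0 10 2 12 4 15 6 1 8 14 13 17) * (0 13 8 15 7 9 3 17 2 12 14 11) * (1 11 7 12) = [10, 15, 14, 17, 12, 5, 11, 9, 7, 3, 1, 0, 4, 2, 8, 6, 16, 13] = (0 10 1 15 6 11)(2 14 8 7 9 3 17 13)(4 12)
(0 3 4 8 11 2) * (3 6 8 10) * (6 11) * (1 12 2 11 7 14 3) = [7, 12, 0, 4, 10, 5, 8, 14, 6, 9, 1, 11, 2, 13, 3] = (0 7 14 3 4 10 1 12 2)(6 8)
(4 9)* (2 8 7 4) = (2 8 7 4 9) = [0, 1, 8, 3, 9, 5, 6, 4, 7, 2]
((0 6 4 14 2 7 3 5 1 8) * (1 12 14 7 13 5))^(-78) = ((0 6 4 7 3 1 8)(2 13 5 12 14))^(-78) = (0 8 1 3 7 4 6)(2 5 14 13 12)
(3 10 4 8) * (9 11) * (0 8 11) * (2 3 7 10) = (0 8 7 10 4 11 9)(2 3) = [8, 1, 3, 2, 11, 5, 6, 10, 7, 0, 4, 9]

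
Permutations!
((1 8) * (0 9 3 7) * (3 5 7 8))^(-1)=(0 7 5 9)(1 8 3)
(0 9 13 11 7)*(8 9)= (0 8 9 13 11 7)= [8, 1, 2, 3, 4, 5, 6, 0, 9, 13, 10, 7, 12, 11]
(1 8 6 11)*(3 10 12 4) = [0, 8, 2, 10, 3, 5, 11, 7, 6, 9, 12, 1, 4] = (1 8 6 11)(3 10 12 4)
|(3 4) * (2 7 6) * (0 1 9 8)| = |(0 1 9 8)(2 7 6)(3 4)| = 12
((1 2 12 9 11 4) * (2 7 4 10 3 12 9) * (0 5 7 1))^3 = (0 4 7 5)(2 10)(3 9)(11 12)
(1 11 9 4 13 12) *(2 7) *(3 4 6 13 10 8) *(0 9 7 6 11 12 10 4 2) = (0 9 11 7)(1 12)(2 6 13 10 8 3) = [9, 12, 6, 2, 4, 5, 13, 0, 3, 11, 8, 7, 1, 10]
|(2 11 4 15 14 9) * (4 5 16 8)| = 9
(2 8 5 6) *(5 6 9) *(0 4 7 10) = (0 4 7 10)(2 8 6)(5 9) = [4, 1, 8, 3, 7, 9, 2, 10, 6, 5, 0]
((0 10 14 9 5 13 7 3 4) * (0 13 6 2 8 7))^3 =((0 10 14 9 5 6 2 8 7 3 4 13))^3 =(0 9 2 3)(4 10 5 8)(6 7 13 14)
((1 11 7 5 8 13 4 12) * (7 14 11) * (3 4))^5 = (1 3 5 12 13 7 4 8)(11 14)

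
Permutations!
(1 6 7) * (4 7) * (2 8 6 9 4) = (1 9 4 7)(2 8 6) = [0, 9, 8, 3, 7, 5, 2, 1, 6, 4]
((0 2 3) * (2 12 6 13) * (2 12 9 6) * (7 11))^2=(0 6 12 3 9 13 2)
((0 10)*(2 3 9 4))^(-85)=(0 10)(2 4 9 3)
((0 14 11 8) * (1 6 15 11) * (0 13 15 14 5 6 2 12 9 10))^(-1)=((0 5 6 14 1 2 12 9 10)(8 13 15 11))^(-1)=(0 10 9 12 2 1 14 6 5)(8 11 15 13)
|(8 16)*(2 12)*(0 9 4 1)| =|(0 9 4 1)(2 12)(8 16)| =4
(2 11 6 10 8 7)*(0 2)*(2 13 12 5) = (0 13 12 5 2 11 6 10 8 7) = [13, 1, 11, 3, 4, 2, 10, 0, 7, 9, 8, 6, 5, 12]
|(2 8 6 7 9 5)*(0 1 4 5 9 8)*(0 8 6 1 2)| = 6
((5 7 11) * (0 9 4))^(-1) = ((0 9 4)(5 7 11))^(-1) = (0 4 9)(5 11 7)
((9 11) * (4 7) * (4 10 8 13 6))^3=(4 8)(6 10)(7 13)(9 11)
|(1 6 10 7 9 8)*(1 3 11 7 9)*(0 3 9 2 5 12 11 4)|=|(0 3 4)(1 6 10 2 5 12 11 7)(8 9)|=24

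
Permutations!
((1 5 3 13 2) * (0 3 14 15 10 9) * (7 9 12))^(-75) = (0 12 14 2)(1 3 7 15)(5 13 9 10)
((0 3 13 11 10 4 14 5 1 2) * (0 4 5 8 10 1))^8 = (0 8 2 13 5 14 1 3 10 4 11) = ((0 3 13 11 1 2 4 14 8 10 5))^8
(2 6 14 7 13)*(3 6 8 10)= (2 8 10 3 6 14 7 13)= [0, 1, 8, 6, 4, 5, 14, 13, 10, 9, 3, 11, 12, 2, 7]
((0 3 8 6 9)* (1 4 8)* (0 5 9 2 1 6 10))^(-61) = ((0 3 6 2 1 4 8 10)(5 9))^(-61) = (0 2 8 3 1 10 6 4)(5 9)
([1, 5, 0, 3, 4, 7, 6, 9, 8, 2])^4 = [9, 2, 7, 3, 4, 0, 6, 1, 8, 5]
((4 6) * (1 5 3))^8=(6)(1 3 5)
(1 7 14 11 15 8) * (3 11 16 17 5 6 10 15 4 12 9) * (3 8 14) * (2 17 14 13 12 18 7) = (1 2 17 5 6 10 15 13 12 9 8)(3 11 4 18 7)(14 16) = [0, 2, 17, 11, 18, 6, 10, 3, 1, 8, 15, 4, 9, 12, 16, 13, 14, 5, 7]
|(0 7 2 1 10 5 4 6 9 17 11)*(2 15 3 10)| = |(0 7 15 3 10 5 4 6 9 17 11)(1 2)| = 22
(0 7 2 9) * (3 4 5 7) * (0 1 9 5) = (0 3 4)(1 9)(2 5 7) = [3, 9, 5, 4, 0, 7, 6, 2, 8, 1]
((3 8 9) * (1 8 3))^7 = ((1 8 9))^7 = (1 8 9)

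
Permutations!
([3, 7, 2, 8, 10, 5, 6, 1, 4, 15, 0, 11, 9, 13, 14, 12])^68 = [4, 1, 2, 10, 3, 5, 6, 7, 0, 12, 8, 11, 15, 13, 14, 9]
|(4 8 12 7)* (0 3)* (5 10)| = 4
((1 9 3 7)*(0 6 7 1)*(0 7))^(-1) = (0 6)(1 3 9) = ((0 6)(1 9 3))^(-1)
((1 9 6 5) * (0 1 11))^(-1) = ((0 1 9 6 5 11))^(-1) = (0 11 5 6 9 1)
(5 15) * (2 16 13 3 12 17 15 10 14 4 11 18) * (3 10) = [0, 1, 16, 12, 11, 3, 6, 7, 8, 9, 14, 18, 17, 10, 4, 5, 13, 15, 2] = (2 16 13 10 14 4 11 18)(3 12 17 15 5)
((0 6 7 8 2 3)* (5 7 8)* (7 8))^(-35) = ((0 6 7 5 8 2 3))^(-35) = (8)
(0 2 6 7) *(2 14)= (0 14 2 6 7)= [14, 1, 6, 3, 4, 5, 7, 0, 8, 9, 10, 11, 12, 13, 2]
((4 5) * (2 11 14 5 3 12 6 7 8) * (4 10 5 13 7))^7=(2 11 14 13 7 8)(3 4 6 12)(5 10)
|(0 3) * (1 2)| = |(0 3)(1 2)| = 2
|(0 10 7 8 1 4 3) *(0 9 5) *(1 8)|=8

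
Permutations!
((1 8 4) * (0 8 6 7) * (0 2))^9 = ((0 8 4 1 6 7 2))^9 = (0 4 6 2 8 1 7)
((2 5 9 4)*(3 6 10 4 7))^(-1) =((2 5 9 7 3 6 10 4))^(-1) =(2 4 10 6 3 7 9 5)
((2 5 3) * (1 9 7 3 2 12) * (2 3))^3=((1 9 7 2 5 3 12))^3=(1 2 12 7 3 9 5)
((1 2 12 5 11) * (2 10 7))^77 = ((1 10 7 2 12 5 11))^77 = (12)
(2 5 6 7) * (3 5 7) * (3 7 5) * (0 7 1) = (0 7 2 5 6 1) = [7, 0, 5, 3, 4, 6, 1, 2]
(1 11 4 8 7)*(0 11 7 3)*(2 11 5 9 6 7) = (0 5 9 6 7 1 2 11 4 8 3) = [5, 2, 11, 0, 8, 9, 7, 1, 3, 6, 10, 4]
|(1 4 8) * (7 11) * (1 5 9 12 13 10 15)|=18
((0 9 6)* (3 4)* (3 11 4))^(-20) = (11)(0 9 6)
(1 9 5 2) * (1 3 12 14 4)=(1 9 5 2 3 12 14 4)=[0, 9, 3, 12, 1, 2, 6, 7, 8, 5, 10, 11, 14, 13, 4]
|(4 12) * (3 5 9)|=6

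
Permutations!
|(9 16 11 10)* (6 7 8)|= 12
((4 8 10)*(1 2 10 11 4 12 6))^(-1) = (1 6 12 10 2)(4 11 8)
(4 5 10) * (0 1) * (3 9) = (0 1)(3 9)(4 5 10) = [1, 0, 2, 9, 5, 10, 6, 7, 8, 3, 4]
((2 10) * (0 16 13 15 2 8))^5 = (0 10 15 16 8 2 13)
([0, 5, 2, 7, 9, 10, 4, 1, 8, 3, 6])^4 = (1 4)(3 10)(5 9)(6 7)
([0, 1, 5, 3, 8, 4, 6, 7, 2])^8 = (8)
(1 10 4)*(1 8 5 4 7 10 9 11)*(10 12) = (1 9 11)(4 8 5)(7 12 10) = [0, 9, 2, 3, 8, 4, 6, 12, 5, 11, 7, 1, 10]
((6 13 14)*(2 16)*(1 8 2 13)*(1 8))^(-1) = (2 8 6 14 13 16) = ((2 16 13 14 6 8))^(-1)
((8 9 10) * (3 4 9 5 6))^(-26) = (3 9 8 6 4 10 5)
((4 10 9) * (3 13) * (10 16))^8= ((3 13)(4 16 10 9))^8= (16)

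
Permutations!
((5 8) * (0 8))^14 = (0 5 8)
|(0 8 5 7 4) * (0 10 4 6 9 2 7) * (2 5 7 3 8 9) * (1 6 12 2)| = |(0 9 5)(1 6)(2 3 8 7 12)(4 10)| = 30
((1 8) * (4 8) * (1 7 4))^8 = (4 7 8)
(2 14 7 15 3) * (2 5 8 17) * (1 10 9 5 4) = (1 10 9 5 8 17 2 14 7 15 3 4) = [0, 10, 14, 4, 1, 8, 6, 15, 17, 5, 9, 11, 12, 13, 7, 3, 16, 2]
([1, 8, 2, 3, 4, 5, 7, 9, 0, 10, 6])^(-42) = (6 9)(7 10)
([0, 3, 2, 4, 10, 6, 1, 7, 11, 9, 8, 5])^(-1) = (1 6 5 11 8 10 4 3)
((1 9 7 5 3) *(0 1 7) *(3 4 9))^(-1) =((0 1 3 7 5 4 9))^(-1) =(0 9 4 5 7 3 1)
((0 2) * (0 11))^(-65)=(0 2 11)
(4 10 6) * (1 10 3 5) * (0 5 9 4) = (0 5 1 10 6)(3 9 4) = [5, 10, 2, 9, 3, 1, 0, 7, 8, 4, 6]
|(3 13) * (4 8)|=|(3 13)(4 8)|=2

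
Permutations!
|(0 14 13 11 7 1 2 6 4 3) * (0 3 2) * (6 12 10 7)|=|(0 14 13 11 6 4 2 12 10 7 1)|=11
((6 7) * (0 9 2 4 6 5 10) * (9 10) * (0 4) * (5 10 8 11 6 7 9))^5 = ((0 8 11 6 9 2)(4 7 10))^5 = (0 2 9 6 11 8)(4 10 7)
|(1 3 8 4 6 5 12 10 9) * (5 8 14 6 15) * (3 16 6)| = 10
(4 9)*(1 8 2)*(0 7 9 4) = (0 7 9)(1 8 2) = [7, 8, 1, 3, 4, 5, 6, 9, 2, 0]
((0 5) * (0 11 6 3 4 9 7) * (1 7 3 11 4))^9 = ((0 5 4 9 3 1 7)(6 11))^9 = (0 4 3 7 5 9 1)(6 11)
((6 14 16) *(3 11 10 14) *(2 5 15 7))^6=((2 5 15 7)(3 11 10 14 16 6))^6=(16)(2 15)(5 7)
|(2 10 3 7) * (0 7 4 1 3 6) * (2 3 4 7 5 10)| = 4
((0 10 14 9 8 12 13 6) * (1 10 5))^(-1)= ((0 5 1 10 14 9 8 12 13 6))^(-1)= (0 6 13 12 8 9 14 10 1 5)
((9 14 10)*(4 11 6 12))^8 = (9 10 14)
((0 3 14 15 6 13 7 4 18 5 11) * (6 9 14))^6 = (0 18 13)(3 5 7)(4 6 11)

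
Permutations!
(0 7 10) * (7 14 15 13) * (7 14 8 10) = (0 8 10)(13 14 15) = [8, 1, 2, 3, 4, 5, 6, 7, 10, 9, 0, 11, 12, 14, 15, 13]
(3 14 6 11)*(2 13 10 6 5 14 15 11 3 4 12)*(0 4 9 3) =[4, 1, 13, 15, 12, 14, 0, 7, 8, 3, 6, 9, 2, 10, 5, 11] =(0 4 12 2 13 10 6)(3 15 11 9)(5 14)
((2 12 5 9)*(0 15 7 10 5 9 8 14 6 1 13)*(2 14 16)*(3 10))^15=(16)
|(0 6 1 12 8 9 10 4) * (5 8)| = |(0 6 1 12 5 8 9 10 4)| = 9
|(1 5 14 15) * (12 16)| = 4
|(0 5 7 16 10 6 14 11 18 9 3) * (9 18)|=10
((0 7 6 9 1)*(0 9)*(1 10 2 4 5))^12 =((0 7 6)(1 9 10 2 4 5))^12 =(10)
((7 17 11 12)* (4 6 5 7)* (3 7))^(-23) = (3 7 17 11 12 4 6 5)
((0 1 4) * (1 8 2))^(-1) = ((0 8 2 1 4))^(-1) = (0 4 1 2 8)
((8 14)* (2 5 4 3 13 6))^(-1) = (2 6 13 3 4 5)(8 14)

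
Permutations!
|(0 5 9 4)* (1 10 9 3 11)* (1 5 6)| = |(0 6 1 10 9 4)(3 11 5)| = 6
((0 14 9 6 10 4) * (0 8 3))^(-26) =(0 8 10 9)(3 4 6 14)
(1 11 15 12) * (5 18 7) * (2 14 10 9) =[0, 11, 14, 3, 4, 18, 6, 5, 8, 2, 9, 15, 1, 13, 10, 12, 16, 17, 7] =(1 11 15 12)(2 14 10 9)(5 18 7)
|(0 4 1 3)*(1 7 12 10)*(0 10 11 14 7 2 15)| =|(0 4 2 15)(1 3 10)(7 12 11 14)| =12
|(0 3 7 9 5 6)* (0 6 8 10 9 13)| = 4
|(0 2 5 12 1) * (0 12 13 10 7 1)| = 8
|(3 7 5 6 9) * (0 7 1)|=7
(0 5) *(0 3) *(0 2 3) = [5, 1, 3, 2, 4, 0] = (0 5)(2 3)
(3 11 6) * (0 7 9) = [7, 1, 2, 11, 4, 5, 3, 9, 8, 0, 10, 6] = (0 7 9)(3 11 6)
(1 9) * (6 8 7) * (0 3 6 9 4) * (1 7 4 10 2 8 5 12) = (0 3 6 5 12 1 10 2 8 4)(7 9) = [3, 10, 8, 6, 0, 12, 5, 9, 4, 7, 2, 11, 1]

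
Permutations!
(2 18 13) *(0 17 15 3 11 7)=(0 17 15 3 11 7)(2 18 13)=[17, 1, 18, 11, 4, 5, 6, 0, 8, 9, 10, 7, 12, 2, 14, 3, 16, 15, 13]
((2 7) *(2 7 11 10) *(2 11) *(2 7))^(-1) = (2 7)(10 11)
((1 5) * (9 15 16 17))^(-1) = ((1 5)(9 15 16 17))^(-1) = (1 5)(9 17 16 15)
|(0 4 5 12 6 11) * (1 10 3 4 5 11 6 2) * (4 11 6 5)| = |(0 4 6 5 12 2 1 10 3 11)| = 10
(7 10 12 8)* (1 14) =[0, 14, 2, 3, 4, 5, 6, 10, 7, 9, 12, 11, 8, 13, 1] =(1 14)(7 10 12 8)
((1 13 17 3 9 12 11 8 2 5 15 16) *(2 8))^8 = ((1 13 17 3 9 12 11 2 5 15 16))^8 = (1 5 12 17 16 2 9 13 15 11 3)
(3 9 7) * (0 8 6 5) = (0 8 6 5)(3 9 7) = [8, 1, 2, 9, 4, 0, 5, 3, 6, 7]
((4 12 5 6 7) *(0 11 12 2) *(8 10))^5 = (0 7 12 2 6 11 4 5)(8 10)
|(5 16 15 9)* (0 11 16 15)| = 3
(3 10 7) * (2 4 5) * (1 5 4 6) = (1 5 2 6)(3 10 7) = [0, 5, 6, 10, 4, 2, 1, 3, 8, 9, 7]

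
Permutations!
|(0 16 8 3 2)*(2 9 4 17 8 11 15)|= |(0 16 11 15 2)(3 9 4 17 8)|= 5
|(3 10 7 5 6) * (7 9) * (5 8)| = |(3 10 9 7 8 5 6)| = 7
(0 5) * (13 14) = (0 5)(13 14) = [5, 1, 2, 3, 4, 0, 6, 7, 8, 9, 10, 11, 12, 14, 13]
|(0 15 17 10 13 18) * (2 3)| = 6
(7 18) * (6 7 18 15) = [0, 1, 2, 3, 4, 5, 7, 15, 8, 9, 10, 11, 12, 13, 14, 6, 16, 17, 18] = (18)(6 7 15)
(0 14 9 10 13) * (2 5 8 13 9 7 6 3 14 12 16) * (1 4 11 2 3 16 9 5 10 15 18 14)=(0 12 9 15 18 14 7 6 16 3 1 4 11 2 10 5 8 13)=[12, 4, 10, 1, 11, 8, 16, 6, 13, 15, 5, 2, 9, 0, 7, 18, 3, 17, 14]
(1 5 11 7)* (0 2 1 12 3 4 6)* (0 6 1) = (0 2)(1 5 11 7 12 3 4) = [2, 5, 0, 4, 1, 11, 6, 12, 8, 9, 10, 7, 3]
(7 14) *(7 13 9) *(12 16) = (7 14 13 9)(12 16) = [0, 1, 2, 3, 4, 5, 6, 14, 8, 7, 10, 11, 16, 9, 13, 15, 12]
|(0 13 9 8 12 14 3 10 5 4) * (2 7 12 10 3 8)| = |(0 13 9 2 7 12 14 8 10 5 4)| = 11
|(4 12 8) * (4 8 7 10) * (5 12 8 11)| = |(4 8 11 5 12 7 10)| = 7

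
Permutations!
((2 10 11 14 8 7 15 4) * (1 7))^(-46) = (1 8 14 11 10 2 4 15 7)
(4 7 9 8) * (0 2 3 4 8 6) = (0 2 3 4 7 9 6) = [2, 1, 3, 4, 7, 5, 0, 9, 8, 6]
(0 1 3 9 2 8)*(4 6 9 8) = [1, 3, 4, 8, 6, 5, 9, 7, 0, 2] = (0 1 3 8)(2 4 6 9)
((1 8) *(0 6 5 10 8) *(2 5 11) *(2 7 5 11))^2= (0 2 7 10 1 6 11 5 8)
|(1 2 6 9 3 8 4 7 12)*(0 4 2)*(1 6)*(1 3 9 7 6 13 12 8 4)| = 6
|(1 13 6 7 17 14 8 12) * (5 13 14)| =|(1 14 8 12)(5 13 6 7 17)| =20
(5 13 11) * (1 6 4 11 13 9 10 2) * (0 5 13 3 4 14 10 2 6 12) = (0 5 9 2 1 12)(3 4 11 13)(6 14 10) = [5, 12, 1, 4, 11, 9, 14, 7, 8, 2, 6, 13, 0, 3, 10]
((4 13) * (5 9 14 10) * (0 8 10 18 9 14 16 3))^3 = (0 5 9)(3 10 18)(4 13)(8 14 16)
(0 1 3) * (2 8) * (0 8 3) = (0 1)(2 3 8) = [1, 0, 3, 8, 4, 5, 6, 7, 2]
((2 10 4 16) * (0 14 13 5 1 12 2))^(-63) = (0 10 1 14 4 12 13 16 2 5)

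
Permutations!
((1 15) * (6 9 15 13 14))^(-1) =(1 15 9 6 14 13) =((1 13 14 6 9 15))^(-1)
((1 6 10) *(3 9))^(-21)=(10)(3 9)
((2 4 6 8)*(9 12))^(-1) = (2 8 6 4)(9 12)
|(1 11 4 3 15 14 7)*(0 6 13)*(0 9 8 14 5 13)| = |(0 6)(1 11 4 3 15 5 13 9 8 14 7)| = 22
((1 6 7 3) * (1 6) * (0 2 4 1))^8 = ((0 2 4 1)(3 6 7))^8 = (3 7 6)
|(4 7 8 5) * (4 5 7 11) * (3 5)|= |(3 5)(4 11)(7 8)|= 2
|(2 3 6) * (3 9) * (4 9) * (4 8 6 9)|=6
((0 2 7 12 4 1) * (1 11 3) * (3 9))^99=(12)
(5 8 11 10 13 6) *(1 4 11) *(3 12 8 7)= (1 4 11 10 13 6 5 7 3 12 8)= [0, 4, 2, 12, 11, 7, 5, 3, 1, 9, 13, 10, 8, 6]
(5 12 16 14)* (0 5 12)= [5, 1, 2, 3, 4, 0, 6, 7, 8, 9, 10, 11, 16, 13, 12, 15, 14]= (0 5)(12 16 14)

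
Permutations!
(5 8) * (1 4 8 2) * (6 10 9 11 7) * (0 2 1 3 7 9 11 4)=[2, 0, 3, 7, 8, 1, 10, 6, 5, 4, 11, 9]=(0 2 3 7 6 10 11 9 4 8 5 1)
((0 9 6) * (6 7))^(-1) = ((0 9 7 6))^(-1) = (0 6 7 9)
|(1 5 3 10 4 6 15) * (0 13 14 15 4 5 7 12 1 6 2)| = 21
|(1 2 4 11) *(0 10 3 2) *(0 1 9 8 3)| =6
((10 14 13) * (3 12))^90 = (14)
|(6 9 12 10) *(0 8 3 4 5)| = |(0 8 3 4 5)(6 9 12 10)| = 20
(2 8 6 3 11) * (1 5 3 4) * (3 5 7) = [0, 7, 8, 11, 1, 5, 4, 3, 6, 9, 10, 2] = (1 7 3 11 2 8 6 4)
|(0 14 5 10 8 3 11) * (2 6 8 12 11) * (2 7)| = |(0 14 5 10 12 11)(2 6 8 3 7)| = 30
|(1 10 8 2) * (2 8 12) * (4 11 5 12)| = |(1 10 4 11 5 12 2)| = 7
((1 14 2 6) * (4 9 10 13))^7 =((1 14 2 6)(4 9 10 13))^7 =(1 6 2 14)(4 13 10 9)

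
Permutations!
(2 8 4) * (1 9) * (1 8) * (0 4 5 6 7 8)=(0 4 2 1 9)(5 6 7 8)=[4, 9, 1, 3, 2, 6, 7, 8, 5, 0]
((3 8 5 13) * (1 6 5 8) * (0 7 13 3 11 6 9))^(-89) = (0 7 13 11 6 5 3 1 9)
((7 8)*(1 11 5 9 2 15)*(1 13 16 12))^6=((1 11 5 9 2 15 13 16 12)(7 8))^6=(1 13 9)(2 11 16)(5 12 15)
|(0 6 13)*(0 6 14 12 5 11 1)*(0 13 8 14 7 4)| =|(0 7 4)(1 13 6 8 14 12 5 11)| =24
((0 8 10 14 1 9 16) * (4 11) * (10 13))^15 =(0 16 9 1 14 10 13 8)(4 11)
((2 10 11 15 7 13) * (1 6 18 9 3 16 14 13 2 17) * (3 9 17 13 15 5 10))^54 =((1 6 18 17)(2 3 16 14 15 7)(5 10 11))^54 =(1 18)(6 17)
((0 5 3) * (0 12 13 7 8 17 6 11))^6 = ((0 5 3 12 13 7 8 17 6 11))^6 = (0 8 3 6 13)(5 17 12 11 7)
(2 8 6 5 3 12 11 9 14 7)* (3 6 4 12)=(2 8 4 12 11 9 14 7)(5 6)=[0, 1, 8, 3, 12, 6, 5, 2, 4, 14, 10, 9, 11, 13, 7]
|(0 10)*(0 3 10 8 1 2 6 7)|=6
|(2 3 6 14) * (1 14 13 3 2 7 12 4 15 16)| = |(1 14 7 12 4 15 16)(3 6 13)| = 21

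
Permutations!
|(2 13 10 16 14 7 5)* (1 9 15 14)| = |(1 9 15 14 7 5 2 13 10 16)| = 10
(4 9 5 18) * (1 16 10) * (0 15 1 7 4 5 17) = (0 15 1 16 10 7 4 9 17)(5 18) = [15, 16, 2, 3, 9, 18, 6, 4, 8, 17, 7, 11, 12, 13, 14, 1, 10, 0, 5]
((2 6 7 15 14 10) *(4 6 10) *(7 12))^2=(4 12 15)(6 7 14)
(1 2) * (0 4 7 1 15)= [4, 2, 15, 3, 7, 5, 6, 1, 8, 9, 10, 11, 12, 13, 14, 0]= (0 4 7 1 2 15)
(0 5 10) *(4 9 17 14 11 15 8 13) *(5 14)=(0 14 11 15 8 13 4 9 17 5 10)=[14, 1, 2, 3, 9, 10, 6, 7, 13, 17, 0, 15, 12, 4, 11, 8, 16, 5]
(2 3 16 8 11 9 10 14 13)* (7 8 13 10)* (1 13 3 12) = [0, 13, 12, 16, 4, 5, 6, 8, 11, 7, 14, 9, 1, 2, 10, 15, 3] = (1 13 2 12)(3 16)(7 8 11 9)(10 14)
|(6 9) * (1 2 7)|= |(1 2 7)(6 9)|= 6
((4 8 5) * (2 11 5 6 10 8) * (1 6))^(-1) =(1 8 10 6)(2 4 5 11) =((1 6 10 8)(2 11 5 4))^(-1)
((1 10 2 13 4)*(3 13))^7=((1 10 2 3 13 4))^7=(1 10 2 3 13 4)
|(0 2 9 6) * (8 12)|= 4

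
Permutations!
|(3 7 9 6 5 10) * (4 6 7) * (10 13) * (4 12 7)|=9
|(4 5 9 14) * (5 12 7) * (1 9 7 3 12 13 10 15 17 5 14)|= |(1 9)(3 12)(4 13 10 15 17 5 7 14)|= 8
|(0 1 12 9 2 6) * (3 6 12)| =|(0 1 3 6)(2 12 9)| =12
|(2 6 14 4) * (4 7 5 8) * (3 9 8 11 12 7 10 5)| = |(2 6 14 10 5 11 12 7 3 9 8 4)| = 12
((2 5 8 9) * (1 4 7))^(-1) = ((1 4 7)(2 5 8 9))^(-1) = (1 7 4)(2 9 8 5)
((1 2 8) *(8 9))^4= (9)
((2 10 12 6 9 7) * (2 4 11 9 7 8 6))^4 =(2 10 12)(4 6 9)(7 8 11)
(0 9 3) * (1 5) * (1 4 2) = (0 9 3)(1 5 4 2) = [9, 5, 1, 0, 2, 4, 6, 7, 8, 3]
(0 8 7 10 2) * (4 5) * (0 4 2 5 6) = (0 8 7 10 5 2 4 6) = [8, 1, 4, 3, 6, 2, 0, 10, 7, 9, 5]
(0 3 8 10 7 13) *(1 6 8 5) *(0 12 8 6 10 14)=[3, 10, 2, 5, 4, 1, 6, 13, 14, 9, 7, 11, 8, 12, 0]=(0 3 5 1 10 7 13 12 8 14)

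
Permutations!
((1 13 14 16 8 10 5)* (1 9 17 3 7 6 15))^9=(1 3 10 13 7 5 14 6 9 16 15 17 8)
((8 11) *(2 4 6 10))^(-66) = ((2 4 6 10)(8 11))^(-66) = (11)(2 6)(4 10)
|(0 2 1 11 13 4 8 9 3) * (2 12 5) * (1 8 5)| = |(0 12 1 11 13 4 5 2 8 9 3)| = 11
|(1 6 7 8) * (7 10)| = |(1 6 10 7 8)| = 5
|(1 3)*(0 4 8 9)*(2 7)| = |(0 4 8 9)(1 3)(2 7)| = 4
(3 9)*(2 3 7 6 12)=(2 3 9 7 6 12)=[0, 1, 3, 9, 4, 5, 12, 6, 8, 7, 10, 11, 2]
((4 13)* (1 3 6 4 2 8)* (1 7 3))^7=((2 8 7 3 6 4 13))^7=(13)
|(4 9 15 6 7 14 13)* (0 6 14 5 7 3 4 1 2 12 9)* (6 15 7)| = 13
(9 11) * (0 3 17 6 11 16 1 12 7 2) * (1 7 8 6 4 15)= [3, 12, 0, 17, 15, 5, 11, 2, 6, 16, 10, 9, 8, 13, 14, 1, 7, 4]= (0 3 17 4 15 1 12 8 6 11 9 16 7 2)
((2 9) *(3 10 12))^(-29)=(2 9)(3 10 12)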